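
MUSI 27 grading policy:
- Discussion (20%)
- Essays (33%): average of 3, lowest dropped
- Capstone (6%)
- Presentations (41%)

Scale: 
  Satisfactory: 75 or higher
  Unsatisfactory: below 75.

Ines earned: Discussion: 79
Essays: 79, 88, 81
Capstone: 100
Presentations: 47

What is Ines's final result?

Unsatisfactory

Essays: drop 79 → average of remaining 2 = 169/2 = 84.5
Weighted total:
  Discussion 79 × 0.2 = 15.8
  Essays 84.5 × 0.33 = 27.885
  Capstone 100 × 0.06 = 6
  Presentations 47 × 0.41 = 19.27
Sum = 68.955
68.955 < 75 → Unsatisfactory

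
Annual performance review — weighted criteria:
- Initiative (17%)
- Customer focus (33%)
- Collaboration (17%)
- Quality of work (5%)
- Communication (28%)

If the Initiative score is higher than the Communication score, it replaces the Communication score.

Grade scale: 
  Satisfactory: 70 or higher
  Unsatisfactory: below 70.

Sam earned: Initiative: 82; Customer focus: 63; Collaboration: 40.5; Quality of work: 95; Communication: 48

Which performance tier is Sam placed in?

Unsatisfactory

Initiative (82) > Communication (48), so Communication counts as 82.
Weighted total:
  Initiative 82 × 0.17 = 13.94
  Customer focus 63 × 0.33 = 20.79
  Collaboration 40.5 × 0.17 = 6.885
  Quality of work 95 × 0.05 = 4.75
  Communication 82 × 0.28 = 22.96
Sum = 69.325
69.325 < 70 → Unsatisfactory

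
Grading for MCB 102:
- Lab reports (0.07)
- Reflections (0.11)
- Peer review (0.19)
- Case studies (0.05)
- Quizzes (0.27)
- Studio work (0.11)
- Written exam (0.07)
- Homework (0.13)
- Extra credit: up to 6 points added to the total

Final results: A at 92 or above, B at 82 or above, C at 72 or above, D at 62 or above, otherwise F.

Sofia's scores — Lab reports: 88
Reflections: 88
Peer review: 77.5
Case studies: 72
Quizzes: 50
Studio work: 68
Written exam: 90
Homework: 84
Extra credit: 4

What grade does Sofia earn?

Weighted total:
  Lab reports 88 × 0.07 = 6.16
  Reflections 88 × 0.11 = 9.68
  Peer review 77.5 × 0.19 = 14.725
  Case studies 72 × 0.05 = 3.6
  Quizzes 50 × 0.27 = 13.5
  Studio work 68 × 0.11 = 7.48
  Written exam 90 × 0.07 = 6.3
  Homework 84 × 0.13 = 10.92
Sum = 72.365
Extra credit: 72.365 + 4 = 76.365
76.365 is ≥ 72 and < 82 → C

C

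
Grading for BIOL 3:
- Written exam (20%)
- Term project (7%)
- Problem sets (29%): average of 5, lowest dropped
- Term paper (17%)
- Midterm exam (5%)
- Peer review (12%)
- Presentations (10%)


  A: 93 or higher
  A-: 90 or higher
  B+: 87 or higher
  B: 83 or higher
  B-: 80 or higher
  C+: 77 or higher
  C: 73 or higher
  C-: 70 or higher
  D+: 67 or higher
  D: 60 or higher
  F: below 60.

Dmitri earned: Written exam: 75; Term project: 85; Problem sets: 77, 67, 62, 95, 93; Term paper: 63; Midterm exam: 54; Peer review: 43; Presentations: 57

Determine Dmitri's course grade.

D+

Problem sets: drop 62 → average of remaining 4 = 332/4 = 83
Weighted total:
  Written exam 75 × 0.2 = 15
  Term project 85 × 0.07 = 5.95
  Problem sets 83 × 0.29 = 24.07
  Term paper 63 × 0.17 = 10.71
  Midterm exam 54 × 0.05 = 2.7
  Peer review 43 × 0.12 = 5.16
  Presentations 57 × 0.1 = 5.7
Sum = 69.29
69.29 is ≥ 67 and < 70 → D+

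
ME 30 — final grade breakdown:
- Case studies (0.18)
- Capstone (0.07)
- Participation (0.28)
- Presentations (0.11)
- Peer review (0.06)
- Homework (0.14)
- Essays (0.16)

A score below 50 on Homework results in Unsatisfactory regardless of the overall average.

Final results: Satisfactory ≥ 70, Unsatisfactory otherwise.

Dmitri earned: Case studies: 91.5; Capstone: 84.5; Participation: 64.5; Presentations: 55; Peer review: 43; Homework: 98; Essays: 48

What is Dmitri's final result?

Homework score 98 ≥ 50: minimum met.
Weighted total:
  Case studies 91.5 × 0.18 = 16.47
  Capstone 84.5 × 0.07 = 5.915
  Participation 64.5 × 0.28 = 18.06
  Presentations 55 × 0.11 = 6.05
  Peer review 43 × 0.06 = 2.58
  Homework 98 × 0.14 = 13.72
  Essays 48 × 0.16 = 7.68
Sum = 70.475
70.475 ≥ 70 → Satisfactory

Satisfactory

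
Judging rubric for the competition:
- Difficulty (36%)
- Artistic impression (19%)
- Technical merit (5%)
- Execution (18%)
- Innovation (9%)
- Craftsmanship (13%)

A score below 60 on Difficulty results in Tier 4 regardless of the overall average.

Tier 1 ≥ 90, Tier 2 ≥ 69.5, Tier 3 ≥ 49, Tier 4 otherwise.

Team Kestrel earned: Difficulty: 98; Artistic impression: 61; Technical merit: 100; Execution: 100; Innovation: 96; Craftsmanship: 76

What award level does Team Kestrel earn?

Tier 2

Difficulty score 98 ≥ 60: minimum met.
Weighted total:
  Difficulty 98 × 0.36 = 35.28
  Artistic impression 61 × 0.19 = 11.59
  Technical merit 100 × 0.05 = 5
  Execution 100 × 0.18 = 18
  Innovation 96 × 0.09 = 8.64
  Craftsmanship 76 × 0.13 = 9.88
Sum = 88.39
88.39 is ≥ 69.5 and < 90 → Tier 2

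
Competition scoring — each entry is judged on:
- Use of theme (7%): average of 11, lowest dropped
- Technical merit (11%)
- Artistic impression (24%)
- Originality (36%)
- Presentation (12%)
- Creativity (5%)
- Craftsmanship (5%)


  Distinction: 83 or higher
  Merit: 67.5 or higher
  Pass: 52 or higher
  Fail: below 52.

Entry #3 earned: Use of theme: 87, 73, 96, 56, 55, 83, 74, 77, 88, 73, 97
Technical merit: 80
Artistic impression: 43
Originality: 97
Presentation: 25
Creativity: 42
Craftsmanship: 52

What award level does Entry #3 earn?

Pass

Use of theme: drop 55 → average of remaining 10 = 804/10 = 80.4
Weighted total:
  Use of theme 80.4 × 0.07 = 5.628
  Technical merit 80 × 0.11 = 8.8
  Artistic impression 43 × 0.24 = 10.32
  Originality 97 × 0.36 = 34.92
  Presentation 25 × 0.12 = 3
  Creativity 42 × 0.05 = 2.1
  Craftsmanship 52 × 0.05 = 2.6
Sum = 67.368
67.368 is ≥ 52 and < 67.5 → Pass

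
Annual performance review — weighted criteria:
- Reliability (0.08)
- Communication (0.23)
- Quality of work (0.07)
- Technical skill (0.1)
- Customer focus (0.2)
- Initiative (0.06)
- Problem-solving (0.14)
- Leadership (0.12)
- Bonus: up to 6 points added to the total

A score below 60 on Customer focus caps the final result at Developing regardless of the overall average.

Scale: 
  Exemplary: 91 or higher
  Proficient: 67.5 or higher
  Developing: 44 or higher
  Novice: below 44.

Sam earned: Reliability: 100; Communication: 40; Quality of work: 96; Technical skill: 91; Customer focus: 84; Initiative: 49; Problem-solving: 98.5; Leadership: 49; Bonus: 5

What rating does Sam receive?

Customer focus score 84 ≥ 60: minimum met.
Weighted total:
  Reliability 100 × 0.08 = 8
  Communication 40 × 0.23 = 9.2
  Quality of work 96 × 0.07 = 6.72
  Technical skill 91 × 0.1 = 9.1
  Customer focus 84 × 0.2 = 16.8
  Initiative 49 × 0.06 = 2.94
  Problem-solving 98.5 × 0.14 = 13.79
  Leadership 49 × 0.12 = 5.88
Sum = 72.43
Bonus: 72.43 + 5 = 77.43
77.43 is ≥ 67.5 and < 91 → Proficient

Proficient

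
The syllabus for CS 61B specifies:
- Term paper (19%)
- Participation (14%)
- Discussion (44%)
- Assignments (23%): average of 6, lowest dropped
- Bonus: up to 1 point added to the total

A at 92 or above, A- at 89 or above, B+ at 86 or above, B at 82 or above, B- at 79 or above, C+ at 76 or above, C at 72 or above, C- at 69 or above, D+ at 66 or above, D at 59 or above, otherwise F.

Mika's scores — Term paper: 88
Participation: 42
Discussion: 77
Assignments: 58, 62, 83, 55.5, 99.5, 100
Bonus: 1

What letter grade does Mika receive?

C

Assignments: drop 55.5 → average of remaining 5 = 402.5/5 = 80.5
Weighted total:
  Term paper 88 × 0.19 = 16.72
  Participation 42 × 0.14 = 5.88
  Discussion 77 × 0.44 = 33.88
  Assignments 80.5 × 0.23 = 18.515
Sum = 74.995
Bonus: 74.995 + 1 = 75.995
75.995 is ≥ 72 and < 76 → C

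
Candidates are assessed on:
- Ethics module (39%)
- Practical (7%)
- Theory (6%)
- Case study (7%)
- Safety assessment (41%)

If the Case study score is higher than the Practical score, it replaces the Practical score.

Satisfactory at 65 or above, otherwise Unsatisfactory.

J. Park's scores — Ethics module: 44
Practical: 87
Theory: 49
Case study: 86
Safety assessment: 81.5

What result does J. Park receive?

Case study (86) ≤ Practical (87), so Practical stays at 87.
Weighted total:
  Ethics module 44 × 0.39 = 17.16
  Practical 87 × 0.07 = 6.09
  Theory 49 × 0.06 = 2.94
  Case study 86 × 0.07 = 6.02
  Safety assessment 81.5 × 0.41 = 33.415
Sum = 65.625
65.625 ≥ 65 → Satisfactory

Satisfactory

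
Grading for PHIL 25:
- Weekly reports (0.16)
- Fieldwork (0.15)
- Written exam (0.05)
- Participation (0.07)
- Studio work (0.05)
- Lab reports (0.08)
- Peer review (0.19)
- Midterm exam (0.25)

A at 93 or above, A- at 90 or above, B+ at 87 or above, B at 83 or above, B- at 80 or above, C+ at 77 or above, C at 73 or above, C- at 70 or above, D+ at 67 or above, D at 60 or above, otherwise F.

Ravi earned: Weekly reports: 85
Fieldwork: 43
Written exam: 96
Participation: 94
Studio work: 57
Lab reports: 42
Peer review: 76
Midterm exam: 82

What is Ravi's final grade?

Weighted total:
  Weekly reports 85 × 0.16 = 13.6
  Fieldwork 43 × 0.15 = 6.45
  Written exam 96 × 0.05 = 4.8
  Participation 94 × 0.07 = 6.58
  Studio work 57 × 0.05 = 2.85
  Lab reports 42 × 0.08 = 3.36
  Peer review 76 × 0.19 = 14.44
  Midterm exam 82 × 0.25 = 20.5
Sum = 72.58
72.58 is ≥ 70 and < 73 → C-

C-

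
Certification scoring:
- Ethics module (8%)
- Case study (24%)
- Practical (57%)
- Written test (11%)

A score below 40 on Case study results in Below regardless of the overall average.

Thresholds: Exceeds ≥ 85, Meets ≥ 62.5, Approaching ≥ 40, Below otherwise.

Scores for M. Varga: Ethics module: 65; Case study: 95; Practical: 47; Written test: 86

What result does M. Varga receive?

Case study score 95 ≥ 40: minimum met.
Weighted total:
  Ethics module 65 × 0.08 = 5.2
  Case study 95 × 0.24 = 22.8
  Practical 47 × 0.57 = 26.79
  Written test 86 × 0.11 = 9.46
Sum = 64.25
64.25 is ≥ 62.5 and < 85 → Meets

Meets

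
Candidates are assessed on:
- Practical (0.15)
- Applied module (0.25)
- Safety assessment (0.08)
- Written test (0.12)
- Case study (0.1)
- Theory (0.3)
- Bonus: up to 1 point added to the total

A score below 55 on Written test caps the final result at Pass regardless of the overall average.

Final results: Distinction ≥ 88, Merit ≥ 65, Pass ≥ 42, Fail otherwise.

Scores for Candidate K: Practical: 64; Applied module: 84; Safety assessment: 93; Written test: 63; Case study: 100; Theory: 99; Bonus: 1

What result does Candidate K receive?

Written test score 63 ≥ 55: minimum met.
Weighted total:
  Practical 64 × 0.15 = 9.6
  Applied module 84 × 0.25 = 21
  Safety assessment 93 × 0.08 = 7.44
  Written test 63 × 0.12 = 7.56
  Case study 100 × 0.1 = 10
  Theory 99 × 0.3 = 29.7
Sum = 85.3
Bonus: 85.3 + 1 = 86.3
86.3 is ≥ 65 and < 88 → Merit

Merit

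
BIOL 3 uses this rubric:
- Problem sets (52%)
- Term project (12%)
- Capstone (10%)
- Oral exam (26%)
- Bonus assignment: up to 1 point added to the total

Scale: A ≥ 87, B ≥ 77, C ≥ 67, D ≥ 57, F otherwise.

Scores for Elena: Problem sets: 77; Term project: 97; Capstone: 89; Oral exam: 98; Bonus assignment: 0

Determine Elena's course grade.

B

Weighted total:
  Problem sets 77 × 0.52 = 40.04
  Term project 97 × 0.12 = 11.64
  Capstone 89 × 0.1 = 8.9
  Oral exam 98 × 0.26 = 25.48
Sum = 86.06
Bonus assignment: 86.06 + 0 = 86.06
86.06 is ≥ 77 and < 87 → B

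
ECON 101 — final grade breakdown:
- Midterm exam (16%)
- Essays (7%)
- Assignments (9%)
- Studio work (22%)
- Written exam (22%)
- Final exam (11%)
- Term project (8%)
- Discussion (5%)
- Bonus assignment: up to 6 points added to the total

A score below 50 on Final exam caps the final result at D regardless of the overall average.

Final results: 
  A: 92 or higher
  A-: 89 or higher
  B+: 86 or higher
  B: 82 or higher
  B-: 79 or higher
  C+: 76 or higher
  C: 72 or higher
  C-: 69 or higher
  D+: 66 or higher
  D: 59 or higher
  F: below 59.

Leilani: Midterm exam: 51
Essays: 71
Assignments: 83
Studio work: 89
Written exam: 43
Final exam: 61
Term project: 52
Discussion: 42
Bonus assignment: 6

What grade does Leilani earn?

Final exam score 61 ≥ 50: minimum met.
Weighted total:
  Midterm exam 51 × 0.16 = 8.16
  Essays 71 × 0.07 = 4.97
  Assignments 83 × 0.09 = 7.47
  Studio work 89 × 0.22 = 19.58
  Written exam 43 × 0.22 = 9.46
  Final exam 61 × 0.11 = 6.71
  Term project 52 × 0.08 = 4.16
  Discussion 42 × 0.05 = 2.1
Sum = 62.61
Bonus assignment: 62.61 + 6 = 68.61
68.61 is ≥ 66 and < 69 → D+

D+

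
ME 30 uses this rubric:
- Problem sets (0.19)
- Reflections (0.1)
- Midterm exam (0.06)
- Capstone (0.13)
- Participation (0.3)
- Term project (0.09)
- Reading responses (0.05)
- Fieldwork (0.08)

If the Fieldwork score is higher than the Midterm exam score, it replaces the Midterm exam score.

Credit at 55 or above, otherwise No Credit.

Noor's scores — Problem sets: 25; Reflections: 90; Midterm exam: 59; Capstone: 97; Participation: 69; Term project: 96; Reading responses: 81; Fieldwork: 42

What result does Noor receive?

Fieldwork (42) ≤ Midterm exam (59), so Midterm exam stays at 59.
Weighted total:
  Problem sets 25 × 0.19 = 4.75
  Reflections 90 × 0.1 = 9
  Midterm exam 59 × 0.06 = 3.54
  Capstone 97 × 0.13 = 12.61
  Participation 69 × 0.3 = 20.7
  Term project 96 × 0.09 = 8.64
  Reading responses 81 × 0.05 = 4.05
  Fieldwork 42 × 0.08 = 3.36
Sum = 66.65
66.65 ≥ 55 → Credit

Credit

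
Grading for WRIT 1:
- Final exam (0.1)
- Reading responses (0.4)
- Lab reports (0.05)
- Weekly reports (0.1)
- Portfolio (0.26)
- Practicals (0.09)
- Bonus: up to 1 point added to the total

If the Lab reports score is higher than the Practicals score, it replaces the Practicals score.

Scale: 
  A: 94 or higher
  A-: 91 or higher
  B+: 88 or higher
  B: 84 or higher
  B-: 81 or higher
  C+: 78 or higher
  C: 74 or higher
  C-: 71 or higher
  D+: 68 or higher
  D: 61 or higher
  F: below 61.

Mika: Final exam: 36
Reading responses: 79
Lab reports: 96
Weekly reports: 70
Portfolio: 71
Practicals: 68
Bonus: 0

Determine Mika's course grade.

C

Lab reports (96) > Practicals (68), so Practicals counts as 96.
Weighted total:
  Final exam 36 × 0.1 = 3.6
  Reading responses 79 × 0.4 = 31.6
  Lab reports 96 × 0.05 = 4.8
  Weekly reports 70 × 0.1 = 7
  Portfolio 71 × 0.26 = 18.46
  Practicals 96 × 0.09 = 8.64
Sum = 74.1
Bonus: 74.1 + 0 = 74.1
74.1 is ≥ 74 and < 78 → C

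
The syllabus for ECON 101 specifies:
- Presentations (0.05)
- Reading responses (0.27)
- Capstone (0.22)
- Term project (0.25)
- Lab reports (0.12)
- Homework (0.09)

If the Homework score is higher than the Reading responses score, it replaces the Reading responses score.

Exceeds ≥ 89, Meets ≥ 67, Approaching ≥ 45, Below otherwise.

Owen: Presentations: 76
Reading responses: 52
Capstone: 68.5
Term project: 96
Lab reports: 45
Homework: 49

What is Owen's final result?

Homework (49) ≤ Reading responses (52), so Reading responses stays at 52.
Weighted total:
  Presentations 76 × 0.05 = 3.8
  Reading responses 52 × 0.27 = 14.04
  Capstone 68.5 × 0.22 = 15.07
  Term project 96 × 0.25 = 24
  Lab reports 45 × 0.12 = 5.4
  Homework 49 × 0.09 = 4.41
Sum = 66.72
66.72 is ≥ 45 and < 67 → Approaching

Approaching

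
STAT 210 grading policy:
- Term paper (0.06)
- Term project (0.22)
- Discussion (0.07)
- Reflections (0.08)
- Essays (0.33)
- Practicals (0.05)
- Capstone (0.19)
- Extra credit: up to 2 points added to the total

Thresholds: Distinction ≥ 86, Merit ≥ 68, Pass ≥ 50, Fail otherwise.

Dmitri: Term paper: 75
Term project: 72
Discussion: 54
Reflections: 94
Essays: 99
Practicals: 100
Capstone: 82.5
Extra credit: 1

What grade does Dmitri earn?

Weighted total:
  Term paper 75 × 0.06 = 4.5
  Term project 72 × 0.22 = 15.84
  Discussion 54 × 0.07 = 3.78
  Reflections 94 × 0.08 = 7.52
  Essays 99 × 0.33 = 32.67
  Practicals 100 × 0.05 = 5
  Capstone 82.5 × 0.19 = 15.675
Sum = 84.985
Extra credit: 84.985 + 1 = 85.985
85.985 is ≥ 68 and < 86 → Merit

Merit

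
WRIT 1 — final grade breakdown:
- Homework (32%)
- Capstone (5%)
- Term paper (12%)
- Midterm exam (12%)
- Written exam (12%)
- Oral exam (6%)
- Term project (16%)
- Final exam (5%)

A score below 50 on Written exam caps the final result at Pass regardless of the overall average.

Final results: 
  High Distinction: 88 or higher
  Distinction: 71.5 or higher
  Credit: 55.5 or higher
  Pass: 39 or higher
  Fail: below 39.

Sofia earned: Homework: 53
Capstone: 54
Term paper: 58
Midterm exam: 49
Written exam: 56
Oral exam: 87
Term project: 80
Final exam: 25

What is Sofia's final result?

Credit

Written exam score 56 ≥ 50: minimum met.
Weighted total:
  Homework 53 × 0.32 = 16.96
  Capstone 54 × 0.05 = 2.7
  Term paper 58 × 0.12 = 6.96
  Midterm exam 49 × 0.12 = 5.88
  Written exam 56 × 0.12 = 6.72
  Oral exam 87 × 0.06 = 5.22
  Term project 80 × 0.16 = 12.8
  Final exam 25 × 0.05 = 1.25
Sum = 58.49
58.49 is ≥ 55.5 and < 71.5 → Credit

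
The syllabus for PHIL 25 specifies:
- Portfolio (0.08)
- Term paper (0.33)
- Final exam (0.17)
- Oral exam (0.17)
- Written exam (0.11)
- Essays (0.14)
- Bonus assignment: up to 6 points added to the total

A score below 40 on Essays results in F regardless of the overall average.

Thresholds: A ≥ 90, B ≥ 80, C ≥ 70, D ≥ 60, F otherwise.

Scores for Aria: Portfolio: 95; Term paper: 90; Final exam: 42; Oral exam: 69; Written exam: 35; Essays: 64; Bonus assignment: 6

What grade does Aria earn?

Essays score 64 ≥ 40: minimum met.
Weighted total:
  Portfolio 95 × 0.08 = 7.6
  Term paper 90 × 0.33 = 29.7
  Final exam 42 × 0.17 = 7.14
  Oral exam 69 × 0.17 = 11.73
  Written exam 35 × 0.11 = 3.85
  Essays 64 × 0.14 = 8.96
Sum = 68.98
Bonus assignment: 68.98 + 6 = 74.98
74.98 is ≥ 70 and < 80 → C

C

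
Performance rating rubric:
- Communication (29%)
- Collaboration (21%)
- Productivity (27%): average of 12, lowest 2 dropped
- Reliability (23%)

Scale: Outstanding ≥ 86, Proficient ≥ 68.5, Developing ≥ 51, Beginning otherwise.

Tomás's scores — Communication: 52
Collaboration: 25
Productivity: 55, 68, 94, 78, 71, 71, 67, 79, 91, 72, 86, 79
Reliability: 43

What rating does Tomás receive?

Productivity: drop 55, 67 → average of remaining 10 = 789/10 = 78.9
Weighted total:
  Communication 52 × 0.29 = 15.08
  Collaboration 25 × 0.21 = 5.25
  Productivity 78.9 × 0.27 = 21.303
  Reliability 43 × 0.23 = 9.89
Sum = 51.523
51.523 is ≥ 51 and < 68.5 → Developing

Developing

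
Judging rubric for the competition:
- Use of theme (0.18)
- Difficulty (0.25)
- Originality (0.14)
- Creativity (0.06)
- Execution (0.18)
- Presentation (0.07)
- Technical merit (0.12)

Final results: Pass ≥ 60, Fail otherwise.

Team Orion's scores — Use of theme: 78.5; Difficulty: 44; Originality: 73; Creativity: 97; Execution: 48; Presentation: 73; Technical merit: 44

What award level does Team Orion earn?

Pass

Weighted total:
  Use of theme 78.5 × 0.18 = 14.13
  Difficulty 44 × 0.25 = 11
  Originality 73 × 0.14 = 10.22
  Creativity 97 × 0.06 = 5.82
  Execution 48 × 0.18 = 8.64
  Presentation 73 × 0.07 = 5.11
  Technical merit 44 × 0.12 = 5.28
Sum = 60.2
60.2 ≥ 60 → Pass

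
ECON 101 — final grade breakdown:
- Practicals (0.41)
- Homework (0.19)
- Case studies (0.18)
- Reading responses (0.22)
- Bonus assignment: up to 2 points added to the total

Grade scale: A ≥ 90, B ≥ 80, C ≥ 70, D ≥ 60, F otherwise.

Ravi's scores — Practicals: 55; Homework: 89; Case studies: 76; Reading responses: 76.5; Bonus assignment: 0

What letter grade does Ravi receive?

D

Weighted total:
  Practicals 55 × 0.41 = 22.55
  Homework 89 × 0.19 = 16.91
  Case studies 76 × 0.18 = 13.68
  Reading responses 76.5 × 0.22 = 16.83
Sum = 69.97
Bonus assignment: 69.97 + 0 = 69.97
69.97 is ≥ 60 and < 70 → D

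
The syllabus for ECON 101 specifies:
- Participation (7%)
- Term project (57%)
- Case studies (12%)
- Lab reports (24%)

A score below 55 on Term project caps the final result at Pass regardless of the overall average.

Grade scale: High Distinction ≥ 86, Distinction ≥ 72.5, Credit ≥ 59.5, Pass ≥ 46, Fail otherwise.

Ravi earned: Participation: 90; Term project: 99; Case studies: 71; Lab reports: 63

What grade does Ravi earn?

High Distinction

Term project score 99 ≥ 55: minimum met.
Weighted total:
  Participation 90 × 0.07 = 6.3
  Term project 99 × 0.57 = 56.43
  Case studies 71 × 0.12 = 8.52
  Lab reports 63 × 0.24 = 15.12
Sum = 86.37
86.37 ≥ 86 → High Distinction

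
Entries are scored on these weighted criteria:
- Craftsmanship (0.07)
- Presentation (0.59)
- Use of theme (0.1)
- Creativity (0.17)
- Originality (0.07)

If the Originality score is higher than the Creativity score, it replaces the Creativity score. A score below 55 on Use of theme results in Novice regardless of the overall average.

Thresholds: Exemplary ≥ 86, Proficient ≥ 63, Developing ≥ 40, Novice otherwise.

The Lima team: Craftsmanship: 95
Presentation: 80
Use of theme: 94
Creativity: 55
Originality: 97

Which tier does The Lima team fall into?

Exemplary

Originality (97) > Creativity (55), so Creativity counts as 97.
Use of theme score 94 ≥ 55: minimum met.
Weighted total:
  Craftsmanship 95 × 0.07 = 6.65
  Presentation 80 × 0.59 = 47.2
  Use of theme 94 × 0.1 = 9.4
  Creativity 97 × 0.17 = 16.49
  Originality 97 × 0.07 = 6.79
Sum = 86.53
86.53 ≥ 86 → Exemplary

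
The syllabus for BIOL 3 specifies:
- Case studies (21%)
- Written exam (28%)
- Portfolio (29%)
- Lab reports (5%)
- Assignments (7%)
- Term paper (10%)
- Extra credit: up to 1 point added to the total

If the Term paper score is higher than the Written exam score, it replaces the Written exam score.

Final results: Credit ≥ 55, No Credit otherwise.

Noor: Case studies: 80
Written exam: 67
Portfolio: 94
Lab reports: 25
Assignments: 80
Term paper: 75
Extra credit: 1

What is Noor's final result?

Credit

Term paper (75) > Written exam (67), so Written exam counts as 75.
Weighted total:
  Case studies 80 × 0.21 = 16.8
  Written exam 75 × 0.28 = 21
  Portfolio 94 × 0.29 = 27.26
  Lab reports 25 × 0.05 = 1.25
  Assignments 80 × 0.07 = 5.6
  Term paper 75 × 0.1 = 7.5
Sum = 79.41
Extra credit: 79.41 + 1 = 80.41
80.41 ≥ 55 → Credit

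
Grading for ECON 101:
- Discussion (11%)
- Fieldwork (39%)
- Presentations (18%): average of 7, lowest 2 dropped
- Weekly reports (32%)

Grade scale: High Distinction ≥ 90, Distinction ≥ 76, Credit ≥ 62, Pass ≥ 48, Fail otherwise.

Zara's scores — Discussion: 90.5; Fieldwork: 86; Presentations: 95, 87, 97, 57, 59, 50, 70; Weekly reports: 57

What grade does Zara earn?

Presentations: drop 50, 57 → average of remaining 5 = 408/5 = 81.6
Weighted total:
  Discussion 90.5 × 0.11 = 9.955
  Fieldwork 86 × 0.39 = 33.54
  Presentations 81.6 × 0.18 = 14.688
  Weekly reports 57 × 0.32 = 18.24
Sum = 76.423
76.423 is ≥ 76 and < 90 → Distinction

Distinction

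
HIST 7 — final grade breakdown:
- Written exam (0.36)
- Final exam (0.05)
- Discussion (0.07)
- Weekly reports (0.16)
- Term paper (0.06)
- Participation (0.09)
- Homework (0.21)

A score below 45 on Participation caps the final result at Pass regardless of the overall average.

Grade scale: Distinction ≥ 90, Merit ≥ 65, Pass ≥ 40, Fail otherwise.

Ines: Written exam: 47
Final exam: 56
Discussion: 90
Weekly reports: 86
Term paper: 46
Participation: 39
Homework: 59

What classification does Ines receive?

Participation score 39 < 45: minimum not met.
Weighted total:
  Written exam 47 × 0.36 = 16.92
  Final exam 56 × 0.05 = 2.8
  Discussion 90 × 0.07 = 6.3
  Weekly reports 86 × 0.16 = 13.76
  Term paper 46 × 0.06 = 2.76
  Participation 39 × 0.09 = 3.51
  Homework 59 × 0.21 = 12.39
Sum = 58.44
58.44 would be Pass; cap at Pass applies → Pass.

Pass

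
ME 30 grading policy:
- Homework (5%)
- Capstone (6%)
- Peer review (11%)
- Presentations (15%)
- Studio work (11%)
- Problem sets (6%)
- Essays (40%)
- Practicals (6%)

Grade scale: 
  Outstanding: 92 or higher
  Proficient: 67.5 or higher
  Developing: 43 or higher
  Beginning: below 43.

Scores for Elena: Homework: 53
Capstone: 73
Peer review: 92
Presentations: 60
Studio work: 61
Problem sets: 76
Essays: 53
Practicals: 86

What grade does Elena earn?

Developing

Weighted total:
  Homework 53 × 0.05 = 2.65
  Capstone 73 × 0.06 = 4.38
  Peer review 92 × 0.11 = 10.12
  Presentations 60 × 0.15 = 9
  Studio work 61 × 0.11 = 6.71
  Problem sets 76 × 0.06 = 4.56
  Essays 53 × 0.4 = 21.2
  Practicals 86 × 0.06 = 5.16
Sum = 63.78
63.78 is ≥ 43 and < 67.5 → Developing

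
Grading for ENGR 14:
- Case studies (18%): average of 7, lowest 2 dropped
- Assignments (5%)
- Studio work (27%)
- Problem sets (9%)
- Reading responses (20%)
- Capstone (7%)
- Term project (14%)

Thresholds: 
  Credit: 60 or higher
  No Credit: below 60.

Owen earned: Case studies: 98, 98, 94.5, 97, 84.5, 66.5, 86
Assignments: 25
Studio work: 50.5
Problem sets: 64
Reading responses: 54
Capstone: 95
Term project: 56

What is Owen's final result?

Credit

Case studies: drop 66.5, 84.5 → average of remaining 5 = 473.5/5 = 94.7
Weighted total:
  Case studies 94.7 × 0.18 = 17.046
  Assignments 25 × 0.05 = 1.25
  Studio work 50.5 × 0.27 = 13.635
  Problem sets 64 × 0.09 = 5.76
  Reading responses 54 × 0.2 = 10.8
  Capstone 95 × 0.07 = 6.65
  Term project 56 × 0.14 = 7.84
Sum = 62.981
62.981 ≥ 60 → Credit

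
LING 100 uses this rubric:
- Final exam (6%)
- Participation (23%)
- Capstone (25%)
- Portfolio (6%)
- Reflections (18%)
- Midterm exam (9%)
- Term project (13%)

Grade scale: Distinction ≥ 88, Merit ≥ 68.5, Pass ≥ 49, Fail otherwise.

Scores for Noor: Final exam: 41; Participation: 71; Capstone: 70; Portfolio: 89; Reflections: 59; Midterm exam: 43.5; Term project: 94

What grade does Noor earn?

Weighted total:
  Final exam 41 × 0.06 = 2.46
  Participation 71 × 0.23 = 16.33
  Capstone 70 × 0.25 = 17.5
  Portfolio 89 × 0.06 = 5.34
  Reflections 59 × 0.18 = 10.62
  Midterm exam 43.5 × 0.09 = 3.915
  Term project 94 × 0.13 = 12.22
Sum = 68.385
68.385 is ≥ 49 and < 68.5 → Pass

Pass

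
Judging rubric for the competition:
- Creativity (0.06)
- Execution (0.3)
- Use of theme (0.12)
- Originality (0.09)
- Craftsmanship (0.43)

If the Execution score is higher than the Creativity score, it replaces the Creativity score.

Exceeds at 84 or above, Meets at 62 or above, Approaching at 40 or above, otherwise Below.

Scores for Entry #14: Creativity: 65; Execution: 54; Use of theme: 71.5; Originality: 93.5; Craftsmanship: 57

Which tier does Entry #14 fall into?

Execution (54) ≤ Creativity (65), so Creativity stays at 65.
Weighted total:
  Creativity 65 × 0.06 = 3.9
  Execution 54 × 0.3 = 16.2
  Use of theme 71.5 × 0.12 = 8.58
  Originality 93.5 × 0.09 = 8.415
  Craftsmanship 57 × 0.43 = 24.51
Sum = 61.605
61.605 is ≥ 40 and < 62 → Approaching

Approaching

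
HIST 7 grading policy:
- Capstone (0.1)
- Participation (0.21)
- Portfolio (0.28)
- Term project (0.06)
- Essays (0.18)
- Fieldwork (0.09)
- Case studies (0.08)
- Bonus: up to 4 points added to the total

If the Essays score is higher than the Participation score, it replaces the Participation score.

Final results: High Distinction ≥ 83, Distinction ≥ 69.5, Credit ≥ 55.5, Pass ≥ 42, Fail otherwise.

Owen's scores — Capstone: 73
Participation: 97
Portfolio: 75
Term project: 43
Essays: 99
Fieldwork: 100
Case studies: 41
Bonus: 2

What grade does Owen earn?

High Distinction

Essays (99) > Participation (97), so Participation counts as 99.
Weighted total:
  Capstone 73 × 0.1 = 7.3
  Participation 99 × 0.21 = 20.79
  Portfolio 75 × 0.28 = 21
  Term project 43 × 0.06 = 2.58
  Essays 99 × 0.18 = 17.82
  Fieldwork 100 × 0.09 = 9
  Case studies 41 × 0.08 = 3.28
Sum = 81.77
Bonus: 81.77 + 2 = 83.77
83.77 ≥ 83 → High Distinction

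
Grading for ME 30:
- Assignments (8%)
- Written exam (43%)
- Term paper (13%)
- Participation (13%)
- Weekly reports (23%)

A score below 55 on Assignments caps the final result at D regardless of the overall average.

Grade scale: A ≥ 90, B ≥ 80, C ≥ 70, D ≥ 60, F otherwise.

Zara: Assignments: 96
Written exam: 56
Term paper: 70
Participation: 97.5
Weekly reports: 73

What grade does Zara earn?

C

Assignments score 96 ≥ 55: minimum met.
Weighted total:
  Assignments 96 × 0.08 = 7.68
  Written exam 56 × 0.43 = 24.08
  Term paper 70 × 0.13 = 9.1
  Participation 97.5 × 0.13 = 12.675
  Weekly reports 73 × 0.23 = 16.79
Sum = 70.325
70.325 is ≥ 70 and < 80 → C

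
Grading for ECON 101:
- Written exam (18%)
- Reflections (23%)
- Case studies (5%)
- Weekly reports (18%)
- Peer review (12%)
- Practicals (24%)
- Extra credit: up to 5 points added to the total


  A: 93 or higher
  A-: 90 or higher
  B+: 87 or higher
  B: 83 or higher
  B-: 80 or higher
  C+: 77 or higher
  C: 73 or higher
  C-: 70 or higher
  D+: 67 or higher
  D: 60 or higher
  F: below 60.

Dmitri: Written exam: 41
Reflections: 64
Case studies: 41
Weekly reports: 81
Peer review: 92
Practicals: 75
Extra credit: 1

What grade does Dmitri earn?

D+

Weighted total:
  Written exam 41 × 0.18 = 7.38
  Reflections 64 × 0.23 = 14.72
  Case studies 41 × 0.05 = 2.05
  Weekly reports 81 × 0.18 = 14.58
  Peer review 92 × 0.12 = 11.04
  Practicals 75 × 0.24 = 18
Sum = 67.77
Extra credit: 67.77 + 1 = 68.77
68.77 is ≥ 67 and < 70 → D+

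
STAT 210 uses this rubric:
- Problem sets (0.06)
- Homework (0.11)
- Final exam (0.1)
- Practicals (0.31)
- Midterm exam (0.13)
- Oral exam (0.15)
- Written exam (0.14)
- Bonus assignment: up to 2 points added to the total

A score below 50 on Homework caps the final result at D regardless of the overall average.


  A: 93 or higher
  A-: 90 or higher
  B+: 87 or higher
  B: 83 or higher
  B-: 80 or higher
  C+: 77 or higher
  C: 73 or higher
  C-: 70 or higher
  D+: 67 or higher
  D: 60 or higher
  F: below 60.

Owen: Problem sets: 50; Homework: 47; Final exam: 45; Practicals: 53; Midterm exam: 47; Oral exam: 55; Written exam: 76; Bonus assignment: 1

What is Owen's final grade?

F

Homework score 47 < 50: minimum not met.
Weighted total:
  Problem sets 50 × 0.06 = 3
  Homework 47 × 0.11 = 5.17
  Final exam 45 × 0.1 = 4.5
  Practicals 53 × 0.31 = 16.43
  Midterm exam 47 × 0.13 = 6.11
  Oral exam 55 × 0.15 = 8.25
  Written exam 76 × 0.14 = 10.64
Sum = 54.1
Bonus assignment: 54.1 + 1 = 55.1
55.1 would be F; cap at D applies → F.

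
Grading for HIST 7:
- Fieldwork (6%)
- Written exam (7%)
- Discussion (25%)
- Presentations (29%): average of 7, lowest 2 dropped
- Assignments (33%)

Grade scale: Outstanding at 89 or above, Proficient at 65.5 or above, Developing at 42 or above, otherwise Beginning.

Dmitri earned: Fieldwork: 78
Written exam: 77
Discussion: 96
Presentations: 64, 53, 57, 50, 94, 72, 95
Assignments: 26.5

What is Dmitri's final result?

Presentations: drop 50, 53 → average of remaining 5 = 382/5 = 76.4
Weighted total:
  Fieldwork 78 × 0.06 = 4.68
  Written exam 77 × 0.07 = 5.39
  Discussion 96 × 0.25 = 24
  Presentations 76.4 × 0.29 = 22.156
  Assignments 26.5 × 0.33 = 8.745
Sum = 64.971
64.971 is ≥ 42 and < 65.5 → Developing

Developing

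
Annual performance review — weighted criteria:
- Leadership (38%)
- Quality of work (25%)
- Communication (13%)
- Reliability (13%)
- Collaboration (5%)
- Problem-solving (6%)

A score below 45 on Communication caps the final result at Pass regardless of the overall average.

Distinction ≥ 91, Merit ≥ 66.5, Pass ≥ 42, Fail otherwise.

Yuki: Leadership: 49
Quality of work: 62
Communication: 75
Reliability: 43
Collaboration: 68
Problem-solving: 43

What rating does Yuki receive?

Pass

Communication score 75 ≥ 45: minimum met.
Weighted total:
  Leadership 49 × 0.38 = 18.62
  Quality of work 62 × 0.25 = 15.5
  Communication 75 × 0.13 = 9.75
  Reliability 43 × 0.13 = 5.59
  Collaboration 68 × 0.05 = 3.4
  Problem-solving 43 × 0.06 = 2.58
Sum = 55.44
55.44 is ≥ 42 and < 66.5 → Pass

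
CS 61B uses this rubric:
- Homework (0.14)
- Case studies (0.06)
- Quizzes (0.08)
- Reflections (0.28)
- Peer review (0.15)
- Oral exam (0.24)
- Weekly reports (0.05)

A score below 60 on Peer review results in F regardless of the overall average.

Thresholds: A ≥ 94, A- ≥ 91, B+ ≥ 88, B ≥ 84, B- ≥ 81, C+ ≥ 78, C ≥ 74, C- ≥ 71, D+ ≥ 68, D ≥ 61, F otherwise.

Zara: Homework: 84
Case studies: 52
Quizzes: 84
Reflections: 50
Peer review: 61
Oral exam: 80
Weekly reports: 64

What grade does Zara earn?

Peer review score 61 ≥ 60: minimum met.
Weighted total:
  Homework 84 × 0.14 = 11.76
  Case studies 52 × 0.06 = 3.12
  Quizzes 84 × 0.08 = 6.72
  Reflections 50 × 0.28 = 14
  Peer review 61 × 0.15 = 9.15
  Oral exam 80 × 0.24 = 19.2
  Weekly reports 64 × 0.05 = 3.2
Sum = 67.15
67.15 is ≥ 61 and < 68 → D

D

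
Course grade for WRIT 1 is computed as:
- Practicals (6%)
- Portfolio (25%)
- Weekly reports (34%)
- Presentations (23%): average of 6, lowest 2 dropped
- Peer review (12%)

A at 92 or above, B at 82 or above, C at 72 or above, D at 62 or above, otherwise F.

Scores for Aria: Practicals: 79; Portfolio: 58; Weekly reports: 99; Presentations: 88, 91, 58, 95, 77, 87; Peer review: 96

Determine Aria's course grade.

B

Presentations: drop 58, 77 → average of remaining 4 = 361/4 = 90.25
Weighted total:
  Practicals 79 × 0.06 = 4.74
  Portfolio 58 × 0.25 = 14.5
  Weekly reports 99 × 0.34 = 33.66
  Presentations 90.25 × 0.23 = 20.7575
  Peer review 96 × 0.12 = 11.52
Sum = 85.1775
85.1775 is ≥ 82 and < 92 → B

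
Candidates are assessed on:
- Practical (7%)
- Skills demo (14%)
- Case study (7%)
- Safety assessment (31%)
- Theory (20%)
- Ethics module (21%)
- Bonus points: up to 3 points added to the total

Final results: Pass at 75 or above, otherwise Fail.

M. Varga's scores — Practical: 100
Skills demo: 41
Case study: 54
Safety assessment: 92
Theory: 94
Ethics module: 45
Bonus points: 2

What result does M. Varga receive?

Weighted total:
  Practical 100 × 0.07 = 7
  Skills demo 41 × 0.14 = 5.74
  Case study 54 × 0.07 = 3.78
  Safety assessment 92 × 0.31 = 28.52
  Theory 94 × 0.2 = 18.8
  Ethics module 45 × 0.21 = 9.45
Sum = 73.29
Bonus points: 73.29 + 2 = 75.29
75.29 ≥ 75 → Pass

Pass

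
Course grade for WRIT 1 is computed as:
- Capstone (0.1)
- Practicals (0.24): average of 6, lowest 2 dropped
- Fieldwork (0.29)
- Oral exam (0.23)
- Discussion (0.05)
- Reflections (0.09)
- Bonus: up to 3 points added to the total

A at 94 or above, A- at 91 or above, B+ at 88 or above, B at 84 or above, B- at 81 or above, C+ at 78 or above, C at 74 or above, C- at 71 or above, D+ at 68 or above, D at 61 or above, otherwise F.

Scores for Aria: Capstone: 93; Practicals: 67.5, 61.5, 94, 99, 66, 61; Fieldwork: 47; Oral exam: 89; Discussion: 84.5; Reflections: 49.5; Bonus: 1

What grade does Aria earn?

Practicals: drop 61, 61.5 → average of remaining 4 = 326.5/4 = 81.625
Weighted total:
  Capstone 93 × 0.1 = 9.3
  Practicals 81.625 × 0.24 = 19.59
  Fieldwork 47 × 0.29 = 13.63
  Oral exam 89 × 0.23 = 20.47
  Discussion 84.5 × 0.05 = 4.225
  Reflections 49.5 × 0.09 = 4.455
Sum = 71.67
Bonus: 71.67 + 1 = 72.67
72.67 is ≥ 71 and < 74 → C-

C-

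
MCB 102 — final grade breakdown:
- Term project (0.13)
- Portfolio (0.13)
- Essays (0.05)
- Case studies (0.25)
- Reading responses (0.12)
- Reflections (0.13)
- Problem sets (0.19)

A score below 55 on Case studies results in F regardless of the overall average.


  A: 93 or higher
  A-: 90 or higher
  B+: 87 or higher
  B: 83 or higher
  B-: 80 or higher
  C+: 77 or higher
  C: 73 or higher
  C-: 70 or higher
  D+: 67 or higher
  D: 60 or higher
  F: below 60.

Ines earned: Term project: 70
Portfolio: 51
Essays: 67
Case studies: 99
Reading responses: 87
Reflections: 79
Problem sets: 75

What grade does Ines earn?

Case studies score 99 ≥ 55: minimum met.
Weighted total:
  Term project 70 × 0.13 = 9.1
  Portfolio 51 × 0.13 = 6.63
  Essays 67 × 0.05 = 3.35
  Case studies 99 × 0.25 = 24.75
  Reading responses 87 × 0.12 = 10.44
  Reflections 79 × 0.13 = 10.27
  Problem sets 75 × 0.19 = 14.25
Sum = 78.79
78.79 is ≥ 77 and < 80 → C+

C+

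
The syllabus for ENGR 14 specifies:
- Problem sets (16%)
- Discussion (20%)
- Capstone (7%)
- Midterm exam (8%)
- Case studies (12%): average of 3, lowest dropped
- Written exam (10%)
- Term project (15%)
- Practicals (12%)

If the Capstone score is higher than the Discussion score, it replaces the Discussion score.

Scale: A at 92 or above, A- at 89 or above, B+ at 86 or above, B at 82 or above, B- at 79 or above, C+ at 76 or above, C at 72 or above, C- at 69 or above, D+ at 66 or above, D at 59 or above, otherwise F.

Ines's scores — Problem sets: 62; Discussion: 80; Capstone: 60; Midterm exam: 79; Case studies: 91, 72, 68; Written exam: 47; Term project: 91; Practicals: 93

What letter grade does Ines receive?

C

Case studies: drop 68 → average of remaining 2 = 163/2 = 81.5
Capstone (60) ≤ Discussion (80), so Discussion stays at 80.
Weighted total:
  Problem sets 62 × 0.16 = 9.92
  Discussion 80 × 0.2 = 16
  Capstone 60 × 0.07 = 4.2
  Midterm exam 79 × 0.08 = 6.32
  Case studies 81.5 × 0.12 = 9.78
  Written exam 47 × 0.1 = 4.7
  Term project 91 × 0.15 = 13.65
  Practicals 93 × 0.12 = 11.16
Sum = 75.73
75.73 is ≥ 72 and < 76 → C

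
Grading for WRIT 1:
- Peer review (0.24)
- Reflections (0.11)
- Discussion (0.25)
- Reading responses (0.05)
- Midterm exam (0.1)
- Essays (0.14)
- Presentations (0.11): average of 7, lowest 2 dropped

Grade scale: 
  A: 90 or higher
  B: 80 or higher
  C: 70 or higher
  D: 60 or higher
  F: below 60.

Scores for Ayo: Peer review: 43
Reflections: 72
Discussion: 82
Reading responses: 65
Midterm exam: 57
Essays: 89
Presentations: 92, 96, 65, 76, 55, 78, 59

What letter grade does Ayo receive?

D

Presentations: drop 55, 59 → average of remaining 5 = 407/5 = 81.4
Weighted total:
  Peer review 43 × 0.24 = 10.32
  Reflections 72 × 0.11 = 7.92
  Discussion 82 × 0.25 = 20.5
  Reading responses 65 × 0.05 = 3.25
  Midterm exam 57 × 0.1 = 5.7
  Essays 89 × 0.14 = 12.46
  Presentations 81.4 × 0.11 = 8.954
Sum = 69.104
69.104 is ≥ 60 and < 70 → D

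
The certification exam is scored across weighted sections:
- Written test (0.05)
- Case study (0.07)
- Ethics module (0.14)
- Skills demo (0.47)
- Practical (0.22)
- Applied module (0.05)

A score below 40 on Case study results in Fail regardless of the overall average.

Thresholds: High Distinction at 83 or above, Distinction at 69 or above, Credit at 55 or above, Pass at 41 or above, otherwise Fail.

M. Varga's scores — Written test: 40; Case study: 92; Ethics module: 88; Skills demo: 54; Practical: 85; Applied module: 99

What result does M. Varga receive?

Case study score 92 ≥ 40: minimum met.
Weighted total:
  Written test 40 × 0.05 = 2
  Case study 92 × 0.07 = 6.44
  Ethics module 88 × 0.14 = 12.32
  Skills demo 54 × 0.47 = 25.38
  Practical 85 × 0.22 = 18.7
  Applied module 99 × 0.05 = 4.95
Sum = 69.79
69.79 is ≥ 69 and < 83 → Distinction

Distinction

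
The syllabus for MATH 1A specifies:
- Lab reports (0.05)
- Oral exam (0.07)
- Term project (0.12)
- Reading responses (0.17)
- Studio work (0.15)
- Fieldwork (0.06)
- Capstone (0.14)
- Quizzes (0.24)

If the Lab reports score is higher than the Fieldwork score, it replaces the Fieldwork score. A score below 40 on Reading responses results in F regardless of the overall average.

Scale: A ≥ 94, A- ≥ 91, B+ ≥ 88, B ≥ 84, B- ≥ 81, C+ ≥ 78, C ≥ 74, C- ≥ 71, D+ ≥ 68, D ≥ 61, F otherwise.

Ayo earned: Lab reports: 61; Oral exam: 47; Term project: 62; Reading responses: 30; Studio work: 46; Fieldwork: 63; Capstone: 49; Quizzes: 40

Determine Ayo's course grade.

Lab reports (61) ≤ Fieldwork (63), so Fieldwork stays at 63.
Reading responses score 30 < 40: minimum not met.
Weighted total:
  Lab reports 61 × 0.05 = 3.05
  Oral exam 47 × 0.07 = 3.29
  Term project 62 × 0.12 = 7.44
  Reading responses 30 × 0.17 = 5.1
  Studio work 46 × 0.15 = 6.9
  Fieldwork 63 × 0.06 = 3.78
  Capstone 49 × 0.14 = 6.86
  Quizzes 40 × 0.24 = 9.6
Sum = 46.02
Because the Reading responses minimum was not met, the result is F.

F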